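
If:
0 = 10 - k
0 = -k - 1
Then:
No Solution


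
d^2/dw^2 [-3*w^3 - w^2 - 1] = -18*w - 2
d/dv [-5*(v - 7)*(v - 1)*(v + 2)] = -15*v^2 + 60*v + 45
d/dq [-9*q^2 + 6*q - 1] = 6 - 18*q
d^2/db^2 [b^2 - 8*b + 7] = 2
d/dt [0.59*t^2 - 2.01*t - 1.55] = 1.18*t - 2.01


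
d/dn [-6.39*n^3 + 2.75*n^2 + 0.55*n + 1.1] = -19.17*n^2 + 5.5*n + 0.55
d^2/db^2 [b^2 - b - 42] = 2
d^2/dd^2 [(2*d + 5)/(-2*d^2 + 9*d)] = 2*(-8*d^3 - 60*d^2 + 270*d - 405)/(d^3*(8*d^3 - 108*d^2 + 486*d - 729))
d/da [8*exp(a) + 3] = 8*exp(a)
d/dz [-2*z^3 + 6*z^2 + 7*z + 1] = -6*z^2 + 12*z + 7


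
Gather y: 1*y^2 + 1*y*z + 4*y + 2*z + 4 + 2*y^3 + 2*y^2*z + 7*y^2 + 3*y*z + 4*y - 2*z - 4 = 2*y^3 + y^2*(2*z + 8) + y*(4*z + 8)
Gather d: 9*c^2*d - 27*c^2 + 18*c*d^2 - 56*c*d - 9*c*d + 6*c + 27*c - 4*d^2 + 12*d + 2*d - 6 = -27*c^2 + 33*c + d^2*(18*c - 4) + d*(9*c^2 - 65*c + 14) - 6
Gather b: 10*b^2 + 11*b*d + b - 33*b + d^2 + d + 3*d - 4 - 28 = 10*b^2 + b*(11*d - 32) + d^2 + 4*d - 32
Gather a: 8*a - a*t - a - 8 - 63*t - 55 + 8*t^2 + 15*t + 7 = a*(7 - t) + 8*t^2 - 48*t - 56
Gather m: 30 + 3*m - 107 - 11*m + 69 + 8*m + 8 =0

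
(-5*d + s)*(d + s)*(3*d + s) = -15*d^3 - 17*d^2*s - d*s^2 + s^3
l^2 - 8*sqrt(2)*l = l*(l - 8*sqrt(2))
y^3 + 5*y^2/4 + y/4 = y*(y + 1/4)*(y + 1)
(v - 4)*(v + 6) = v^2 + 2*v - 24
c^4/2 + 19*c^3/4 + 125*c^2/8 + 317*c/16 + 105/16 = (c/2 + 1/4)*(c + 5/2)*(c + 3)*(c + 7/2)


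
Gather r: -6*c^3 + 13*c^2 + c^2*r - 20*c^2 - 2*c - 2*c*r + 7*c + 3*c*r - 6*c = -6*c^3 - 7*c^2 - c + r*(c^2 + c)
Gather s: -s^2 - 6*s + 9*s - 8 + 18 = -s^2 + 3*s + 10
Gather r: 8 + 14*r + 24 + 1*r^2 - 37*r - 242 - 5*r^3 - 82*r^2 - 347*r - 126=-5*r^3 - 81*r^2 - 370*r - 336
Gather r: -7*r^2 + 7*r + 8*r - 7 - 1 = -7*r^2 + 15*r - 8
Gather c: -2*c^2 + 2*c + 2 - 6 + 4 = -2*c^2 + 2*c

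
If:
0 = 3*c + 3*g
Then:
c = -g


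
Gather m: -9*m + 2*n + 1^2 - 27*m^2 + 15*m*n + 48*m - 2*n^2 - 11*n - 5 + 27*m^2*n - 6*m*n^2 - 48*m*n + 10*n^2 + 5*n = m^2*(27*n - 27) + m*(-6*n^2 - 33*n + 39) + 8*n^2 - 4*n - 4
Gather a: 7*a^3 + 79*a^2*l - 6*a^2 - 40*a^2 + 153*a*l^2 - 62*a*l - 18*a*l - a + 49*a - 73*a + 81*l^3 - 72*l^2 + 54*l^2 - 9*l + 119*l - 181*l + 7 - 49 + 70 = 7*a^3 + a^2*(79*l - 46) + a*(153*l^2 - 80*l - 25) + 81*l^3 - 18*l^2 - 71*l + 28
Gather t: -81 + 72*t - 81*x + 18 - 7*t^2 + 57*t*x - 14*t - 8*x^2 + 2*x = -7*t^2 + t*(57*x + 58) - 8*x^2 - 79*x - 63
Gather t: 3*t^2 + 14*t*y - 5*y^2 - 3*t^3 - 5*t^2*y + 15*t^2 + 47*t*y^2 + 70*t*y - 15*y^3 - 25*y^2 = -3*t^3 + t^2*(18 - 5*y) + t*(47*y^2 + 84*y) - 15*y^3 - 30*y^2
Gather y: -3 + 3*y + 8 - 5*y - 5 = -2*y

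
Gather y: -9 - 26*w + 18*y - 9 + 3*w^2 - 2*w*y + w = 3*w^2 - 25*w + y*(18 - 2*w) - 18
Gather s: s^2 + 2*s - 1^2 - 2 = s^2 + 2*s - 3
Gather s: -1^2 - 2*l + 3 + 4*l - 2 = 2*l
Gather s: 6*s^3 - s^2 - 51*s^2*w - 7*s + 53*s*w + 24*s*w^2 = 6*s^3 + s^2*(-51*w - 1) + s*(24*w^2 + 53*w - 7)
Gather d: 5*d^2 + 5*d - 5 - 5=5*d^2 + 5*d - 10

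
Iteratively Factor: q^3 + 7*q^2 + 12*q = (q + 4)*(q^2 + 3*q) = (q + 3)*(q + 4)*(q)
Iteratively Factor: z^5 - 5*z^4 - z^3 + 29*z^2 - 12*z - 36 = (z + 1)*(z^4 - 6*z^3 + 5*z^2 + 24*z - 36) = (z - 2)*(z + 1)*(z^3 - 4*z^2 - 3*z + 18) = (z - 2)*(z + 1)*(z + 2)*(z^2 - 6*z + 9) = (z - 3)*(z - 2)*(z + 1)*(z + 2)*(z - 3)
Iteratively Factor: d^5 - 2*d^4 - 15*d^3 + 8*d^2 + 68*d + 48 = (d - 4)*(d^4 + 2*d^3 - 7*d^2 - 20*d - 12) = (d - 4)*(d - 3)*(d^3 + 5*d^2 + 8*d + 4) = (d - 4)*(d - 3)*(d + 2)*(d^2 + 3*d + 2) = (d - 4)*(d - 3)*(d + 1)*(d + 2)*(d + 2)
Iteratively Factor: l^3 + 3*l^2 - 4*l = (l - 1)*(l^2 + 4*l) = (l - 1)*(l + 4)*(l)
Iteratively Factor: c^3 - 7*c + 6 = (c - 1)*(c^2 + c - 6) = (c - 2)*(c - 1)*(c + 3)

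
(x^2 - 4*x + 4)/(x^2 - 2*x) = (x - 2)/x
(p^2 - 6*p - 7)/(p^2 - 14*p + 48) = (p^2 - 6*p - 7)/(p^2 - 14*p + 48)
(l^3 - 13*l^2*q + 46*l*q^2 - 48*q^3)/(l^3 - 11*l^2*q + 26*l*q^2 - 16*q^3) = (-l + 3*q)/(-l + q)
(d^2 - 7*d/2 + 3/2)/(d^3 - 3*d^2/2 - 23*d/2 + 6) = (d - 3)/(d^2 - d - 12)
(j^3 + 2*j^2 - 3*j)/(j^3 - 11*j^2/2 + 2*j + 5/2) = 2*j*(j + 3)/(2*j^2 - 9*j - 5)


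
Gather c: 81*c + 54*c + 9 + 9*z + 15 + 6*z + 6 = 135*c + 15*z + 30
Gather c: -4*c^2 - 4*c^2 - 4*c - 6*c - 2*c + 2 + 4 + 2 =-8*c^2 - 12*c + 8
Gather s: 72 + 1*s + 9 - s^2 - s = 81 - s^2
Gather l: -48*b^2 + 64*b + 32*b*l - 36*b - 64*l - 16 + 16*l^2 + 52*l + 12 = -48*b^2 + 28*b + 16*l^2 + l*(32*b - 12) - 4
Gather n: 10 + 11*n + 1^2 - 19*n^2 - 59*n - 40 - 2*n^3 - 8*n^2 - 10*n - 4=-2*n^3 - 27*n^2 - 58*n - 33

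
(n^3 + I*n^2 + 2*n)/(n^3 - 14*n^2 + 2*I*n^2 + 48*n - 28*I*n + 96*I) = n*(n - I)/(n^2 - 14*n + 48)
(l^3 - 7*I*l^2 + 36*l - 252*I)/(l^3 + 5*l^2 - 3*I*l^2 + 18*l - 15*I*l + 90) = (l^2 - I*l + 42)/(l^2 + l*(5 + 3*I) + 15*I)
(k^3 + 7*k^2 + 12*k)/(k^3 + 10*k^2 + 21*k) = (k + 4)/(k + 7)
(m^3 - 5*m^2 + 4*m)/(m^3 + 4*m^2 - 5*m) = (m - 4)/(m + 5)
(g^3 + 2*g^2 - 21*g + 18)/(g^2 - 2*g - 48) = (g^2 - 4*g + 3)/(g - 8)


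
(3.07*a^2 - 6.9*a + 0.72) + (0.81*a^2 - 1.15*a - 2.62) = 3.88*a^2 - 8.05*a - 1.9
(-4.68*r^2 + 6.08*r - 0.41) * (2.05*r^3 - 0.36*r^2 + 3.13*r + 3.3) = -9.594*r^5 + 14.1488*r^4 - 17.6777*r^3 + 3.734*r^2 + 18.7807*r - 1.353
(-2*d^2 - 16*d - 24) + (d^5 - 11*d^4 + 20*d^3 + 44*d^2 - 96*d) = d^5 - 11*d^4 + 20*d^3 + 42*d^2 - 112*d - 24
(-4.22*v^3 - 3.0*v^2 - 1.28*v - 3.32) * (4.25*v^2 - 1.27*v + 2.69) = -17.935*v^5 - 7.3906*v^4 - 12.9818*v^3 - 20.5544*v^2 + 0.7732*v - 8.9308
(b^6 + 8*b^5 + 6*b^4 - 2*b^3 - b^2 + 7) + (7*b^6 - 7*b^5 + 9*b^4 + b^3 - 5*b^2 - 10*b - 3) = 8*b^6 + b^5 + 15*b^4 - b^3 - 6*b^2 - 10*b + 4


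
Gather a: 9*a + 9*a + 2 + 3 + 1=18*a + 6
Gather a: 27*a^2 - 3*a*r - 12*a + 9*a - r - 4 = 27*a^2 + a*(-3*r - 3) - r - 4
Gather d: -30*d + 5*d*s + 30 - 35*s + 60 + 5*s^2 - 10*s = d*(5*s - 30) + 5*s^2 - 45*s + 90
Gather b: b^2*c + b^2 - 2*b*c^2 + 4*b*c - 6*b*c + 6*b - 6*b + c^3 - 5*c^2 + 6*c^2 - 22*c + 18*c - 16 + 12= b^2*(c + 1) + b*(-2*c^2 - 2*c) + c^3 + c^2 - 4*c - 4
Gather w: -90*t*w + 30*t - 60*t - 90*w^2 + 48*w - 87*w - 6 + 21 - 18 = -30*t - 90*w^2 + w*(-90*t - 39) - 3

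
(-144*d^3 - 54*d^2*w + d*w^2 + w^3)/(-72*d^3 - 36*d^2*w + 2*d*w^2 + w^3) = (-24*d^2 - 5*d*w + w^2)/(-12*d^2 - 4*d*w + w^2)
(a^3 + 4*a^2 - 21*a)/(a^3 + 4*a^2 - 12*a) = (a^2 + 4*a - 21)/(a^2 + 4*a - 12)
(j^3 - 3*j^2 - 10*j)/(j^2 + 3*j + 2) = j*(j - 5)/(j + 1)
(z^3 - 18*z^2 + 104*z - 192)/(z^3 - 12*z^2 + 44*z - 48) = (z - 8)/(z - 2)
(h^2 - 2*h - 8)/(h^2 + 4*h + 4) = (h - 4)/(h + 2)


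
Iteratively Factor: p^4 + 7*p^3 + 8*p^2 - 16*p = (p + 4)*(p^3 + 3*p^2 - 4*p) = (p + 4)^2*(p^2 - p) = p*(p + 4)^2*(p - 1)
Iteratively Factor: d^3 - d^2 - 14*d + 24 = (d - 2)*(d^2 + d - 12) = (d - 3)*(d - 2)*(d + 4)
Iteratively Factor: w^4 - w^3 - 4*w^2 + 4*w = (w - 2)*(w^3 + w^2 - 2*w) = (w - 2)*(w - 1)*(w^2 + 2*w) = (w - 2)*(w - 1)*(w + 2)*(w)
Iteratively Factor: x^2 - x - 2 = (x + 1)*(x - 2)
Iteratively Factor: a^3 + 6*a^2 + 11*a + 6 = (a + 1)*(a^2 + 5*a + 6) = (a + 1)*(a + 2)*(a + 3)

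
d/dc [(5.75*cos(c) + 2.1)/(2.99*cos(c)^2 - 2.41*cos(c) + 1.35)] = (17.1925*cos(c)^2 + 12.558*cos(c) - 12.8235)*sin(c)/(8.9401*cos(c)^4 - 14.4118*cos(c)^3 + 13.8811*cos(c)^2 - 6.507*cos(c) + 1.8225)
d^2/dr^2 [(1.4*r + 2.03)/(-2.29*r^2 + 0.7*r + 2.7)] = ((1.4*r + 2.03)*(4.58*r - 0.7)*(9.16*r - 1.4) + (19.236*r + 7.3374)*(-2.29*r^2 + 0.7*r + 2.7))/(-2.29*r^2 + 0.7*r + 2.7)^3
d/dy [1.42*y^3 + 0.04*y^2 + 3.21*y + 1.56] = 4.26*y^2 + 0.08*y + 3.21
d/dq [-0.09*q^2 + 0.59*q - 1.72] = 0.59 - 0.18*q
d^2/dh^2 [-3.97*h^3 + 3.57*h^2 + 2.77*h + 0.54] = 7.14 - 23.82*h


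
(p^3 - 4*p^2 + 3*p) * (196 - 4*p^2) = -4*p^5 + 16*p^4 + 184*p^3 - 784*p^2 + 588*p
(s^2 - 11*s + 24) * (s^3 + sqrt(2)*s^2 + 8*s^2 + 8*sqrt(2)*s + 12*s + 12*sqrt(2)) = s^5 - 3*s^4 + sqrt(2)*s^4 - 52*s^3 - 3*sqrt(2)*s^3 - 52*sqrt(2)*s^2 + 60*s^2 + 60*sqrt(2)*s + 288*s + 288*sqrt(2)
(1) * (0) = 0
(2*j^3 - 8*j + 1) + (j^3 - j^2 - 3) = 3*j^3 - j^2 - 8*j - 2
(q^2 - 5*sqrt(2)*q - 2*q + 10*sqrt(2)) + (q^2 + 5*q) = 2*q^2 - 5*sqrt(2)*q + 3*q + 10*sqrt(2)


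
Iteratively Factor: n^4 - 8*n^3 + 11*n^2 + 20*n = (n + 1)*(n^3 - 9*n^2 + 20*n) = (n - 4)*(n + 1)*(n^2 - 5*n) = n*(n - 4)*(n + 1)*(n - 5)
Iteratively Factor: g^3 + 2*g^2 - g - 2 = (g + 1)*(g^2 + g - 2) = (g + 1)*(g + 2)*(g - 1)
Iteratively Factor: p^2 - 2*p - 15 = (p + 3)*(p - 5)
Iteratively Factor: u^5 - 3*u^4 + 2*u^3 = (u - 2)*(u^4 - u^3) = u*(u - 2)*(u^3 - u^2) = u*(u - 2)*(u - 1)*(u^2) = u^2*(u - 2)*(u - 1)*(u)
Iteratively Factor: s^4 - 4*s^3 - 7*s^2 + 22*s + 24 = (s + 2)*(s^3 - 6*s^2 + 5*s + 12) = (s + 1)*(s + 2)*(s^2 - 7*s + 12) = (s - 3)*(s + 1)*(s + 2)*(s - 4)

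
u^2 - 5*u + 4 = (u - 4)*(u - 1)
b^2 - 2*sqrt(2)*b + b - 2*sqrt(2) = (b + 1)*(b - 2*sqrt(2))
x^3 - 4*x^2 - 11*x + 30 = (x - 5)*(x - 2)*(x + 3)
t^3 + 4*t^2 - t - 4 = (t - 1)*(t + 1)*(t + 4)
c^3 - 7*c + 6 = (c - 2)*(c - 1)*(c + 3)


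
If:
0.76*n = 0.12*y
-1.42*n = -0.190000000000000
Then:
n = 0.13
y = 0.85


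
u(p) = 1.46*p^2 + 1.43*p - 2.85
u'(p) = 2.92*p + 1.43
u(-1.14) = -2.58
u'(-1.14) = -1.90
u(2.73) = 11.94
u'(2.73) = 9.40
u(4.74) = 36.73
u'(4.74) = 15.27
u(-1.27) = -2.31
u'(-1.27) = -2.28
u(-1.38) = -2.04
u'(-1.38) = -2.60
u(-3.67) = 11.57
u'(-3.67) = -9.29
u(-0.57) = -3.19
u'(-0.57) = -0.23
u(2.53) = 10.11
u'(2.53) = 8.82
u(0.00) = -2.85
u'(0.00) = 1.43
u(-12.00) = 190.23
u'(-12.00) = -33.61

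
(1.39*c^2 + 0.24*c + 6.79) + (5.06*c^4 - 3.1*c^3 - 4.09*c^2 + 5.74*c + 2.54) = 5.06*c^4 - 3.1*c^3 - 2.7*c^2 + 5.98*c + 9.33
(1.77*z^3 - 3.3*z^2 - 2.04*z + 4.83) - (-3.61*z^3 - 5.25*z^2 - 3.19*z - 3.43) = 5.38*z^3 + 1.95*z^2 + 1.15*z + 8.26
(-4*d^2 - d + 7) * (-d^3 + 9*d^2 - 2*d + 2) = 4*d^5 - 35*d^4 - 8*d^3 + 57*d^2 - 16*d + 14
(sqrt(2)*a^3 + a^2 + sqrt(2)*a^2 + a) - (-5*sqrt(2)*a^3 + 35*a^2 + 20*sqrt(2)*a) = 6*sqrt(2)*a^3 - 34*a^2 + sqrt(2)*a^2 - 20*sqrt(2)*a + a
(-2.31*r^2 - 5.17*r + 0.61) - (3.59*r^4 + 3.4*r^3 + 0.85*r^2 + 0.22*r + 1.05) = -3.59*r^4 - 3.4*r^3 - 3.16*r^2 - 5.39*r - 0.44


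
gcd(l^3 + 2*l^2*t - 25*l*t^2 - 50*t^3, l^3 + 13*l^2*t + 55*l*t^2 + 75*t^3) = l + 5*t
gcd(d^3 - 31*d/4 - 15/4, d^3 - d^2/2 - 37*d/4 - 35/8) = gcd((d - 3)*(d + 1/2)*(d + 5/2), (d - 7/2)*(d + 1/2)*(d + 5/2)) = d^2 + 3*d + 5/4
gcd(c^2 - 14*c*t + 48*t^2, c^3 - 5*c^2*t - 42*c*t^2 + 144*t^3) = -c + 8*t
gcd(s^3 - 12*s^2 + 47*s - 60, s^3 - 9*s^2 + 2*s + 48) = s - 3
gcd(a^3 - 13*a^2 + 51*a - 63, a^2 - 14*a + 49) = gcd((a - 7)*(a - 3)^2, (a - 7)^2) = a - 7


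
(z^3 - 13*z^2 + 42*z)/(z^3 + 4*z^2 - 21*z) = (z^2 - 13*z + 42)/(z^2 + 4*z - 21)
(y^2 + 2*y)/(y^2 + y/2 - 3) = 2*y/(2*y - 3)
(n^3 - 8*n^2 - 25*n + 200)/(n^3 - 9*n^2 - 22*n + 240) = (n - 5)/(n - 6)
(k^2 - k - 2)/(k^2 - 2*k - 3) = (k - 2)/(k - 3)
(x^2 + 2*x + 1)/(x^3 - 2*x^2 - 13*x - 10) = (x + 1)/(x^2 - 3*x - 10)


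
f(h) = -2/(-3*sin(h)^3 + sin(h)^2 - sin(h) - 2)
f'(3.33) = 1.07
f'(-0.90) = -14.29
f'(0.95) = -0.44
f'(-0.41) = -3.77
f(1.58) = 0.40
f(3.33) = 1.14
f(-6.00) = 0.88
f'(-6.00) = -0.43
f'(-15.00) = 894.09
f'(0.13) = -0.39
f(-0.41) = 1.60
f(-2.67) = 1.89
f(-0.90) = -2.38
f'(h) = -2*(9*sin(h)^2*cos(h) - 2*sin(h)*cos(h) + cos(h))/(-3*sin(h)^3 + sin(h)^2 - sin(h) - 2)^2 = 2*(-9*sin(h)^2 + 2*sin(h) - 1)*cos(h)/(3*sin(h)^3 - sin(h)^2 + sin(h) + 2)^2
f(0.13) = 0.94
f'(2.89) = 0.41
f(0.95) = 0.53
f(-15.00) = 19.63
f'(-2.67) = 5.99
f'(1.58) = 0.01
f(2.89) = 0.90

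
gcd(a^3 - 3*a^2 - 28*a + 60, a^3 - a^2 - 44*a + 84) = a^2 - 8*a + 12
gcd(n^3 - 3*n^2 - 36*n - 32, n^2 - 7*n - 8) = n^2 - 7*n - 8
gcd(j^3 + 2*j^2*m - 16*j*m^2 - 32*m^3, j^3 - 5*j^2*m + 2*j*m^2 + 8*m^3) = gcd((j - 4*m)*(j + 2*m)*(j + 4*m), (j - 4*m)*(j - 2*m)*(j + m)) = j - 4*m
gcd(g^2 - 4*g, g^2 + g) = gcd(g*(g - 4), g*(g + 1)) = g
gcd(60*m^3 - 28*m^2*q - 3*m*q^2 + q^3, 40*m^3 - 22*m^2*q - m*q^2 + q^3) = -10*m^2 + 3*m*q + q^2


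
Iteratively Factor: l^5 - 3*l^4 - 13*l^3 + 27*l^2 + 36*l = (l - 4)*(l^4 + l^3 - 9*l^2 - 9*l) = l*(l - 4)*(l^3 + l^2 - 9*l - 9) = l*(l - 4)*(l + 3)*(l^2 - 2*l - 3) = l*(l - 4)*(l + 1)*(l + 3)*(l - 3)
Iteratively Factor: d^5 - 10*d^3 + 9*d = (d - 1)*(d^4 + d^3 - 9*d^2 - 9*d) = (d - 1)*(d + 1)*(d^3 - 9*d) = (d - 1)*(d + 1)*(d + 3)*(d^2 - 3*d) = (d - 3)*(d - 1)*(d + 1)*(d + 3)*(d)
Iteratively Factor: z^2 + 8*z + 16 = (z + 4)*(z + 4)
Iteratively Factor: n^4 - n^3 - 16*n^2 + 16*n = (n + 4)*(n^3 - 5*n^2 + 4*n) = (n - 4)*(n + 4)*(n^2 - n) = n*(n - 4)*(n + 4)*(n - 1)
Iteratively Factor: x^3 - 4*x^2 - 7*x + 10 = (x - 1)*(x^2 - 3*x - 10) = (x - 1)*(x + 2)*(x - 5)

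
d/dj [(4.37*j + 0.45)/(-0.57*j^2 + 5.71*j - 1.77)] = (2.4909*j^2 + 0.513000000000002*j - 10.3044)/(0.3249*j^4 - 6.5094*j^3 + 34.6219*j^2 - 20.2134*j + 3.1329)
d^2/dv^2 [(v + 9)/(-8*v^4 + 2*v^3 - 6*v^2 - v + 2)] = 2*(-(v + 9)*(32*v^3 - 6*v^2 + 12*v + 1)^2 + (32*v^3 - 6*v^2 + 12*v + 6*(v + 9)*(8*v^2 - v + 1) + 1)*(8*v^4 - 2*v^3 + 6*v^2 + v - 2))/(8*v^4 - 2*v^3 + 6*v^2 + v - 2)^3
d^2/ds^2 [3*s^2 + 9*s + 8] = 6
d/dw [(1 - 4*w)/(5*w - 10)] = 7/(5*(w - 2)^2)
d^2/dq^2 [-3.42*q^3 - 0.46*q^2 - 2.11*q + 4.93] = -20.52*q - 0.92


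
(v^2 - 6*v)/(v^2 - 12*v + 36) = v/(v - 6)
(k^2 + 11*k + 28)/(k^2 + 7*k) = (k + 4)/k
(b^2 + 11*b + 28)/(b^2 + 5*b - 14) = (b + 4)/(b - 2)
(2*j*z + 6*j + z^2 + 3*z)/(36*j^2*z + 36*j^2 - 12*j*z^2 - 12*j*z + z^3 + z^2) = (2*j*z + 6*j + z^2 + 3*z)/(36*j^2*z + 36*j^2 - 12*j*z^2 - 12*j*z + z^3 + z^2)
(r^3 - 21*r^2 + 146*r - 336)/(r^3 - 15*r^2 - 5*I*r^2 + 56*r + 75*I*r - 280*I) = (r - 6)/(r - 5*I)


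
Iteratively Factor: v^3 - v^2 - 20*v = (v - 5)*(v^2 + 4*v) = v*(v - 5)*(v + 4)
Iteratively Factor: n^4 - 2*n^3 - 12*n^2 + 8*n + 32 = (n + 2)*(n^3 - 4*n^2 - 4*n + 16) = (n - 4)*(n + 2)*(n^2 - 4) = (n - 4)*(n + 2)^2*(n - 2)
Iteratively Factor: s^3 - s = (s)*(s^2 - 1) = s*(s + 1)*(s - 1)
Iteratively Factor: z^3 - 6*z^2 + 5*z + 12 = (z - 3)*(z^2 - 3*z - 4) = (z - 3)*(z + 1)*(z - 4)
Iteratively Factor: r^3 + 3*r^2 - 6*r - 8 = (r + 1)*(r^2 + 2*r - 8) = (r - 2)*(r + 1)*(r + 4)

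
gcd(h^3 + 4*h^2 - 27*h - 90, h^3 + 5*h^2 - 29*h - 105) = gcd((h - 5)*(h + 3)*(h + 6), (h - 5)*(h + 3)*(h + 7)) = h^2 - 2*h - 15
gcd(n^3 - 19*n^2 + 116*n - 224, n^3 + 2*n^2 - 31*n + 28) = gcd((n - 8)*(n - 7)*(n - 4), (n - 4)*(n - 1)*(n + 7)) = n - 4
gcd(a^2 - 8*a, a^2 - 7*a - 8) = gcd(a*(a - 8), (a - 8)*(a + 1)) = a - 8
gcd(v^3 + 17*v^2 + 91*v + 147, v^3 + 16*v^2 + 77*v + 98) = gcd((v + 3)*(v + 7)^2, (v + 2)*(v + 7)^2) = v^2 + 14*v + 49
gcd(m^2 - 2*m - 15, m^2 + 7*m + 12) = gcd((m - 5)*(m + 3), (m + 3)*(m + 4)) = m + 3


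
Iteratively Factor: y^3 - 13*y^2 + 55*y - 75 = (y - 3)*(y^2 - 10*y + 25) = (y - 5)*(y - 3)*(y - 5)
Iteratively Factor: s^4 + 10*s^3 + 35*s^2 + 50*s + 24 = (s + 1)*(s^3 + 9*s^2 + 26*s + 24) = (s + 1)*(s + 3)*(s^2 + 6*s + 8) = (s + 1)*(s + 3)*(s + 4)*(s + 2)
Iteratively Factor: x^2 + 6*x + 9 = (x + 3)*(x + 3)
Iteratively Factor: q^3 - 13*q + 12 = (q + 4)*(q^2 - 4*q + 3) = (q - 1)*(q + 4)*(q - 3)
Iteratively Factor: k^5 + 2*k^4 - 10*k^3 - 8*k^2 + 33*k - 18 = (k - 2)*(k^4 + 4*k^3 - 2*k^2 - 12*k + 9) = (k - 2)*(k - 1)*(k^3 + 5*k^2 + 3*k - 9) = (k - 2)*(k - 1)^2*(k^2 + 6*k + 9) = (k - 2)*(k - 1)^2*(k + 3)*(k + 3)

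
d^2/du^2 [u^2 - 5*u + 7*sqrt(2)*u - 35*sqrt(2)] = 2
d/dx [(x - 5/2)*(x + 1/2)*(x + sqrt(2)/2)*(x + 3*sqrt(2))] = 4*x^3 - 6*x^2 + 21*sqrt(2)*x^2/2 - 14*sqrt(2)*x + 7*x/2 - 35*sqrt(2)/8 - 6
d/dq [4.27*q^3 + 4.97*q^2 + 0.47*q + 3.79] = 12.81*q^2 + 9.94*q + 0.47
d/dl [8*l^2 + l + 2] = 16*l + 1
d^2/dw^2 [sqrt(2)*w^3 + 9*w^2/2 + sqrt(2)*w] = 6*sqrt(2)*w + 9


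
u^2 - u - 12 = (u - 4)*(u + 3)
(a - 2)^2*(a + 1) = a^3 - 3*a^2 + 4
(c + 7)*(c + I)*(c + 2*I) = c^3 + 7*c^2 + 3*I*c^2 - 2*c + 21*I*c - 14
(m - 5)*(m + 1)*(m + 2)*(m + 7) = m^4 + 5*m^3 - 27*m^2 - 101*m - 70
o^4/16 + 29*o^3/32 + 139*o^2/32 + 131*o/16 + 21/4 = (o/4 + 1/2)*(o/4 + 1)*(o + 3/2)*(o + 7)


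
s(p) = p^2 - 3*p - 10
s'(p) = 2*p - 3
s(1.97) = -12.03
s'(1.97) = 0.94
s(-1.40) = -3.84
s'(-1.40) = -5.80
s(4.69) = -2.07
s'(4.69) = 6.38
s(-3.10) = 8.91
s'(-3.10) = -9.20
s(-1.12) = -5.39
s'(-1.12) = -5.24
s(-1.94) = -0.42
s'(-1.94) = -6.88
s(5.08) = 0.57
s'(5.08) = 7.16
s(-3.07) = 8.63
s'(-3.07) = -9.14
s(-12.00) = 170.00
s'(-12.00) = -27.00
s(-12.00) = 170.00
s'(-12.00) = -27.00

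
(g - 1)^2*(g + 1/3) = g^3 - 5*g^2/3 + g/3 + 1/3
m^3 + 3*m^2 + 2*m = m*(m + 1)*(m + 2)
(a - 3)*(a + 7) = a^2 + 4*a - 21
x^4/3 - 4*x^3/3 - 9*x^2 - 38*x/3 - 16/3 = (x/3 + 1/3)*(x - 8)*(x + 1)*(x + 2)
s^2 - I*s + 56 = (s - 8*I)*(s + 7*I)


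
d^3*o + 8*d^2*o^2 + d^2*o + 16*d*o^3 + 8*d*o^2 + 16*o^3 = (d + 4*o)^2*(d*o + o)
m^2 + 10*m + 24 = (m + 4)*(m + 6)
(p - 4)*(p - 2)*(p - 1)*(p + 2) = p^4 - 5*p^3 + 20*p - 16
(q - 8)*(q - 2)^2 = q^3 - 12*q^2 + 36*q - 32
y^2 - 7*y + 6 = (y - 6)*(y - 1)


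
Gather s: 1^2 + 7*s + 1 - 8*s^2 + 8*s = -8*s^2 + 15*s + 2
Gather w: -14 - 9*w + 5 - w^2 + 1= -w^2 - 9*w - 8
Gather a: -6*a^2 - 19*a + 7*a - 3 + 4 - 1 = -6*a^2 - 12*a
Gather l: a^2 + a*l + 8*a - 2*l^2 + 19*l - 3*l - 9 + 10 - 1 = a^2 + 8*a - 2*l^2 + l*(a + 16)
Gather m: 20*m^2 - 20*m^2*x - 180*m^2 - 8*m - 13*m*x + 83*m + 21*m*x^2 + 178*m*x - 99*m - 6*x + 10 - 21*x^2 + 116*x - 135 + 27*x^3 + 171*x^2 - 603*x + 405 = m^2*(-20*x - 160) + m*(21*x^2 + 165*x - 24) + 27*x^3 + 150*x^2 - 493*x + 280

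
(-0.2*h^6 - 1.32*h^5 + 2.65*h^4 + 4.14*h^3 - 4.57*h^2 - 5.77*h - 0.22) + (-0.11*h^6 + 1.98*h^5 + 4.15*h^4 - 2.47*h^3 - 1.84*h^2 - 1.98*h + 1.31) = -0.31*h^6 + 0.66*h^5 + 6.8*h^4 + 1.67*h^3 - 6.41*h^2 - 7.75*h + 1.09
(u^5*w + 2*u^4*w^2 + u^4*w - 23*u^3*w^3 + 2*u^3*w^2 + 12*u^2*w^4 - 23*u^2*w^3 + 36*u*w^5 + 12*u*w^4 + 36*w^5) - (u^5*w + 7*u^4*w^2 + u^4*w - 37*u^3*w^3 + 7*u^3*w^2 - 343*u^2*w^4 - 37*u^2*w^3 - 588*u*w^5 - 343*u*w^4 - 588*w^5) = -5*u^4*w^2 + 14*u^3*w^3 - 5*u^3*w^2 + 355*u^2*w^4 + 14*u^2*w^3 + 624*u*w^5 + 355*u*w^4 + 624*w^5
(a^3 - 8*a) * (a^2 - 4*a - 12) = a^5 - 4*a^4 - 20*a^3 + 32*a^2 + 96*a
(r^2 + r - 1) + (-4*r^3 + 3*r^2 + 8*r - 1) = -4*r^3 + 4*r^2 + 9*r - 2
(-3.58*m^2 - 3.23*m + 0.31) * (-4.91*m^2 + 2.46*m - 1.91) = 17.5778*m^4 + 7.0525*m^3 - 2.6301*m^2 + 6.9319*m - 0.5921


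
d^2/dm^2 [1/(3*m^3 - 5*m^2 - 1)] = 2*(-m^2*(9*m - 10)^2 + (5 - 9*m)*(-3*m^3 + 5*m^2 + 1))/(-3*m^3 + 5*m^2 + 1)^3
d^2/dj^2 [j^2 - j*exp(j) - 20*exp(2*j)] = -j*exp(j) - 80*exp(2*j) - 2*exp(j) + 2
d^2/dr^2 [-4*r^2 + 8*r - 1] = -8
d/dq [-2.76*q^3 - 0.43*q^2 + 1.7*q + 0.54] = -8.28*q^2 - 0.86*q + 1.7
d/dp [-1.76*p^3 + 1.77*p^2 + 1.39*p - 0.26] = -5.28*p^2 + 3.54*p + 1.39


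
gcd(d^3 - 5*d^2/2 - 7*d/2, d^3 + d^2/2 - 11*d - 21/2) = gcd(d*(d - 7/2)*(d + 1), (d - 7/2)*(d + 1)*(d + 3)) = d^2 - 5*d/2 - 7/2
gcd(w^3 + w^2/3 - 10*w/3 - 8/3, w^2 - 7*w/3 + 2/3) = w - 2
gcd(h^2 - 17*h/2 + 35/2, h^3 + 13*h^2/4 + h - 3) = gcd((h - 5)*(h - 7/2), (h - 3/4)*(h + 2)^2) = 1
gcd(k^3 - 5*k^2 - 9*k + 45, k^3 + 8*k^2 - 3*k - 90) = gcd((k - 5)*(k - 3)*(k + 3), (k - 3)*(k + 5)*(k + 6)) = k - 3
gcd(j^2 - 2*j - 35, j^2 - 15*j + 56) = j - 7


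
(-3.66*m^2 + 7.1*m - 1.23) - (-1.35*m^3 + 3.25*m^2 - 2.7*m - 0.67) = 1.35*m^3 - 6.91*m^2 + 9.8*m - 0.56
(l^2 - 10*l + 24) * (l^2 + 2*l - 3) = l^4 - 8*l^3 + l^2 + 78*l - 72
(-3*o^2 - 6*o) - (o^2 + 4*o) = -4*o^2 - 10*o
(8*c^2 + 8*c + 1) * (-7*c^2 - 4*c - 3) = -56*c^4 - 88*c^3 - 63*c^2 - 28*c - 3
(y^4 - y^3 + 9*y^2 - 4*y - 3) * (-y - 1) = -y^5 - 8*y^3 - 5*y^2 + 7*y + 3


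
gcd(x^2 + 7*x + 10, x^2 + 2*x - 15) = x + 5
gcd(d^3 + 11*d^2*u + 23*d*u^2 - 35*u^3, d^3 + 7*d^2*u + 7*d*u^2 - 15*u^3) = -d^2 - 4*d*u + 5*u^2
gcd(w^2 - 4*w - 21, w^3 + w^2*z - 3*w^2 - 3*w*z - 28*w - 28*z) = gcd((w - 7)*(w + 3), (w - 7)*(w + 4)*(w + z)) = w - 7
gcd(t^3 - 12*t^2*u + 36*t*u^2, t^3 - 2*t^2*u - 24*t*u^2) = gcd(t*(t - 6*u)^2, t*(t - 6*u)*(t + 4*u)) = t^2 - 6*t*u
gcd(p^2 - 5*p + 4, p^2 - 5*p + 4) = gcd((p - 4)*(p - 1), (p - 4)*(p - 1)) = p^2 - 5*p + 4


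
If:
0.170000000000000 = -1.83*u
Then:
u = -0.09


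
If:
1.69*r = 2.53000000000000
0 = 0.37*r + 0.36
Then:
No Solution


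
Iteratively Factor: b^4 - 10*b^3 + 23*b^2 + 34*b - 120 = (b - 5)*(b^3 - 5*b^2 - 2*b + 24) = (b - 5)*(b - 3)*(b^2 - 2*b - 8) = (b - 5)*(b - 4)*(b - 3)*(b + 2)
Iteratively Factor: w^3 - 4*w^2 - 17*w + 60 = (w + 4)*(w^2 - 8*w + 15) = (w - 5)*(w + 4)*(w - 3)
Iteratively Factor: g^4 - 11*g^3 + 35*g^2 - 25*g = (g - 5)*(g^3 - 6*g^2 + 5*g) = g*(g - 5)*(g^2 - 6*g + 5) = g*(g - 5)^2*(g - 1)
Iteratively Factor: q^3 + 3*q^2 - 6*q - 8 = (q + 4)*(q^2 - q - 2) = (q - 2)*(q + 4)*(q + 1)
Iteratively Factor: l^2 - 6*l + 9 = (l - 3)*(l - 3)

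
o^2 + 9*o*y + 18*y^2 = (o + 3*y)*(o + 6*y)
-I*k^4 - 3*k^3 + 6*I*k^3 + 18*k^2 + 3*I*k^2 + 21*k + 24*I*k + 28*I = (k - 7)*(k - 4*I)*(k + I)*(-I*k - I)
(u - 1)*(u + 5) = u^2 + 4*u - 5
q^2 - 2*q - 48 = (q - 8)*(q + 6)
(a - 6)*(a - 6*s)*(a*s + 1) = a^3*s - 6*a^2*s^2 - 6*a^2*s + a^2 + 36*a*s^2 - 6*a*s - 6*a + 36*s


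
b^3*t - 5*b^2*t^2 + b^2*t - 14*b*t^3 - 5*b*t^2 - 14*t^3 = (b - 7*t)*(b + 2*t)*(b*t + t)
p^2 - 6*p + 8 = (p - 4)*(p - 2)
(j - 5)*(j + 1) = j^2 - 4*j - 5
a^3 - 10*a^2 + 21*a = a*(a - 7)*(a - 3)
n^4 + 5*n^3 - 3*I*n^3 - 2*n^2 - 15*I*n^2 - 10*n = n*(n + 5)*(n - 2*I)*(n - I)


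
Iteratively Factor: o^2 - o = (o - 1)*(o)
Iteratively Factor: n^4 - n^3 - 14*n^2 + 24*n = (n + 4)*(n^3 - 5*n^2 + 6*n) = (n - 3)*(n + 4)*(n^2 - 2*n) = (n - 3)*(n - 2)*(n + 4)*(n)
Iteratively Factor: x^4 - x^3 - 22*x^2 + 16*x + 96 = (x + 4)*(x^3 - 5*x^2 - 2*x + 24) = (x + 2)*(x + 4)*(x^2 - 7*x + 12) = (x - 4)*(x + 2)*(x + 4)*(x - 3)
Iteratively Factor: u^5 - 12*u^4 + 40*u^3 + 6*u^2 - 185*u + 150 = (u + 2)*(u^4 - 14*u^3 + 68*u^2 - 130*u + 75) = (u - 1)*(u + 2)*(u^3 - 13*u^2 + 55*u - 75) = (u - 3)*(u - 1)*(u + 2)*(u^2 - 10*u + 25) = (u - 5)*(u - 3)*(u - 1)*(u + 2)*(u - 5)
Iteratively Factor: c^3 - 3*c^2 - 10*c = (c)*(c^2 - 3*c - 10) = c*(c - 5)*(c + 2)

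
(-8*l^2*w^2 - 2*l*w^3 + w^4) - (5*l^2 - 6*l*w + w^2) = -8*l^2*w^2 - 5*l^2 - 2*l*w^3 + 6*l*w + w^4 - w^2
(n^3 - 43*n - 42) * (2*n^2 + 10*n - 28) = 2*n^5 + 10*n^4 - 114*n^3 - 514*n^2 + 784*n + 1176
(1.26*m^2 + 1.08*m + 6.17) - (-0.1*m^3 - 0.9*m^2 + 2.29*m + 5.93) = 0.1*m^3 + 2.16*m^2 - 1.21*m + 0.24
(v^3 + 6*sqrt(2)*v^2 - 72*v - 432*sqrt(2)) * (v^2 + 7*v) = v^5 + 7*v^4 + 6*sqrt(2)*v^4 - 72*v^3 + 42*sqrt(2)*v^3 - 432*sqrt(2)*v^2 - 504*v^2 - 3024*sqrt(2)*v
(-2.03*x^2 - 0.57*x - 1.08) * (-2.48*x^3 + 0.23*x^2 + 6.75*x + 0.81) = 5.0344*x^5 + 0.9467*x^4 - 11.1552*x^3 - 5.7402*x^2 - 7.7517*x - 0.8748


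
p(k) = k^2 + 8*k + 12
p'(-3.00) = 2.00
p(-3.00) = -3.00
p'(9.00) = 26.00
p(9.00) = 165.00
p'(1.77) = 11.54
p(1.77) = 29.29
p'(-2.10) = 3.80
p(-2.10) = -0.39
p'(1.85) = 11.70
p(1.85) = 30.22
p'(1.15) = 10.30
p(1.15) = 22.52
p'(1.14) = 10.28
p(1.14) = 22.42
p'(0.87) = 9.74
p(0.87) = 19.72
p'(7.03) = 22.06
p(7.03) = 117.66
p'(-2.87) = 2.26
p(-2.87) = -2.72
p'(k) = 2*k + 8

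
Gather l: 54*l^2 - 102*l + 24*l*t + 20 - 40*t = 54*l^2 + l*(24*t - 102) - 40*t + 20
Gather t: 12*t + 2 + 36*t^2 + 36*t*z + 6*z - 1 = 36*t^2 + t*(36*z + 12) + 6*z + 1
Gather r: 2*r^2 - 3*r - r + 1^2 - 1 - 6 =2*r^2 - 4*r - 6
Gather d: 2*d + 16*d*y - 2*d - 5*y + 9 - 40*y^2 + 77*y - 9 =16*d*y - 40*y^2 + 72*y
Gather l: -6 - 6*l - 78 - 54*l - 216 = -60*l - 300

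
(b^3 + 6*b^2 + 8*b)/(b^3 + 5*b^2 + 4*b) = (b + 2)/(b + 1)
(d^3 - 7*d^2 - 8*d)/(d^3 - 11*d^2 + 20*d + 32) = d/(d - 4)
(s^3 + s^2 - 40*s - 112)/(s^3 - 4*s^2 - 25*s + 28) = (s + 4)/(s - 1)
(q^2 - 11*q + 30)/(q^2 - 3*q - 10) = (q - 6)/(q + 2)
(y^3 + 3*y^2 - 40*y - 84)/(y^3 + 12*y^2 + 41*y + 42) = (y - 6)/(y + 3)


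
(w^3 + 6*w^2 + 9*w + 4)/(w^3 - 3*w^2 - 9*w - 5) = (w + 4)/(w - 5)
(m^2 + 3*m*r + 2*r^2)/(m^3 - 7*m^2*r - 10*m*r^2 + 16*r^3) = (m + r)/(m^2 - 9*m*r + 8*r^2)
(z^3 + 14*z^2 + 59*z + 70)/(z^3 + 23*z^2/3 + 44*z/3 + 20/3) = 3*(z + 7)/(3*z + 2)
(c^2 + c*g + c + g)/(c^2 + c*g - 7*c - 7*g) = (c + 1)/(c - 7)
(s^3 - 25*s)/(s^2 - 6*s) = (s^2 - 25)/(s - 6)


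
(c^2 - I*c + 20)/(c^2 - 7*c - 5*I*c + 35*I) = (c + 4*I)/(c - 7)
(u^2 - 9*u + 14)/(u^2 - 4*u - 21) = (u - 2)/(u + 3)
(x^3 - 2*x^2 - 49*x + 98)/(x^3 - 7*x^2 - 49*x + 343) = (x - 2)/(x - 7)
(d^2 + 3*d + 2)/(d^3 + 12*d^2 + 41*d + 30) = (d + 2)/(d^2 + 11*d + 30)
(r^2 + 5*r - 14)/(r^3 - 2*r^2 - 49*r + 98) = 1/(r - 7)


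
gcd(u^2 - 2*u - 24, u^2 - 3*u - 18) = u - 6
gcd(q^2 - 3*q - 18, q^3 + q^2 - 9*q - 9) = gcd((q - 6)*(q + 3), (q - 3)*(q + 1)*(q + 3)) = q + 3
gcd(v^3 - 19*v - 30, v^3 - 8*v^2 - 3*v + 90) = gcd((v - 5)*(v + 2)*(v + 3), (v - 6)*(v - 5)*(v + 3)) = v^2 - 2*v - 15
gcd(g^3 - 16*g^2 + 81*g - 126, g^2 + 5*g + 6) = 1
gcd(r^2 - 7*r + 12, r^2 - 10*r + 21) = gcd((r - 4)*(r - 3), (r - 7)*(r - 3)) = r - 3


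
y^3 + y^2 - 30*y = y*(y - 5)*(y + 6)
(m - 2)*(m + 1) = m^2 - m - 2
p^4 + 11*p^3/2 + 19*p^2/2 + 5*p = p*(p + 1)*(p + 2)*(p + 5/2)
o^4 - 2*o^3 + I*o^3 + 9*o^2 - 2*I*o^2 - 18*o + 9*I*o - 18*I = (o - 2)*(o - 3*I)*(o + I)*(o + 3*I)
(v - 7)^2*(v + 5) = v^3 - 9*v^2 - 21*v + 245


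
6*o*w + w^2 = w*(6*o + w)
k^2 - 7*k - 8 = (k - 8)*(k + 1)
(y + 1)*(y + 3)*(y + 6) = y^3 + 10*y^2 + 27*y + 18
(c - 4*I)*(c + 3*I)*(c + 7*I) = c^3 + 6*I*c^2 + 19*c + 84*I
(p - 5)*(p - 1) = p^2 - 6*p + 5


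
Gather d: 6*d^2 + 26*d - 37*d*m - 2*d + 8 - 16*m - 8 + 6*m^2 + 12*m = 6*d^2 + d*(24 - 37*m) + 6*m^2 - 4*m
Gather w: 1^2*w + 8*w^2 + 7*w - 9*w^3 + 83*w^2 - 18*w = -9*w^3 + 91*w^2 - 10*w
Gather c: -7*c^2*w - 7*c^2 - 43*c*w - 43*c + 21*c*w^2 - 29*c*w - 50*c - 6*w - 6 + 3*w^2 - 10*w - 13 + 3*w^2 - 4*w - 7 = c^2*(-7*w - 7) + c*(21*w^2 - 72*w - 93) + 6*w^2 - 20*w - 26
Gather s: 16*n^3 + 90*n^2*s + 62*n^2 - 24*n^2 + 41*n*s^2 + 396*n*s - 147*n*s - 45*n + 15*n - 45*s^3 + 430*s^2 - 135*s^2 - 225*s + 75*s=16*n^3 + 38*n^2 - 30*n - 45*s^3 + s^2*(41*n + 295) + s*(90*n^2 + 249*n - 150)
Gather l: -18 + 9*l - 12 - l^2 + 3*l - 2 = -l^2 + 12*l - 32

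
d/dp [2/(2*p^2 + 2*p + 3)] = 4*(-2*p - 1)/(2*p^2 + 2*p + 3)^2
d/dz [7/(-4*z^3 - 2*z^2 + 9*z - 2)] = 7*(12*z^2 + 4*z - 9)/(4*z^3 + 2*z^2 - 9*z + 2)^2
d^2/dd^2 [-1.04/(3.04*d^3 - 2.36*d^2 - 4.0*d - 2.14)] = ((18.9696*d - 4.9088)*(-3.04*d^3 + 2.36*d^2 + 4.0*d + 2.14) + 1.04*(-18.24*d^2 + 9.44*d + 8.0)*(-9.12*d^2 + 4.72*d + 4.0))/(-3.04*d^3 + 2.36*d^2 + 4.0*d + 2.14)^3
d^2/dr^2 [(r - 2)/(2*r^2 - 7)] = 4*(8*r^2*(r - 2) + (2 - 3*r)*(2*r^2 - 7))/(2*r^2 - 7)^3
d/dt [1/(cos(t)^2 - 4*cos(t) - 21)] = 2*(cos(t) - 2)*sin(t)/(sin(t)^2 + 4*cos(t) + 20)^2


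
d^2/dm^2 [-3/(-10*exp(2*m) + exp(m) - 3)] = 3*((1 - 40*exp(m))*(10*exp(2*m) - exp(m) + 3) + 2*(20*exp(m) - 1)^2*exp(m))*exp(m)/(10*exp(2*m) - exp(m) + 3)^3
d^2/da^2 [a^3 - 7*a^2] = 6*a - 14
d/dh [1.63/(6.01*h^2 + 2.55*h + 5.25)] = (-19.5926*h - 4.1565)/(6.01*h^2 + 2.55*h + 5.25)^2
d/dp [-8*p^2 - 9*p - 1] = -16*p - 9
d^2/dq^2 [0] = 0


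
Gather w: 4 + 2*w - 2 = 2*w + 2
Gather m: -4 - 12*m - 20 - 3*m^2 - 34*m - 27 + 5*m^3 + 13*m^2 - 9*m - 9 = 5*m^3 + 10*m^2 - 55*m - 60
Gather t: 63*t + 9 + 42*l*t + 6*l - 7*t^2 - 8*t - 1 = 6*l - 7*t^2 + t*(42*l + 55) + 8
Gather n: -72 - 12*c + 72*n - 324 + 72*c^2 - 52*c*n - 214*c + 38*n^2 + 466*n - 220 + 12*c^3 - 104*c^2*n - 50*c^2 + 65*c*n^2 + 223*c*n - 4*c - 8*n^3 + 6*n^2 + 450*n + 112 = 12*c^3 + 22*c^2 - 230*c - 8*n^3 + n^2*(65*c + 44) + n*(-104*c^2 + 171*c + 988) - 504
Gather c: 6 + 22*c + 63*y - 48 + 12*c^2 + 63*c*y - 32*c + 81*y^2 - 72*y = 12*c^2 + c*(63*y - 10) + 81*y^2 - 9*y - 42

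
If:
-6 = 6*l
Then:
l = -1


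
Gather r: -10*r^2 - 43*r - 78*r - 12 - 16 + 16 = -10*r^2 - 121*r - 12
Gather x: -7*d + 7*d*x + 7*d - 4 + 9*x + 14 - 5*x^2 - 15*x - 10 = -5*x^2 + x*(7*d - 6)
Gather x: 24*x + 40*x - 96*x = -32*x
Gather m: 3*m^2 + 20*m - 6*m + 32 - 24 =3*m^2 + 14*m + 8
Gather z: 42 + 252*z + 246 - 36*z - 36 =216*z + 252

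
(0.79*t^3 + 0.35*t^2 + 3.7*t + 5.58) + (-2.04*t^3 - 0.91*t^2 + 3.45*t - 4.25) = -1.25*t^3 - 0.56*t^2 + 7.15*t + 1.33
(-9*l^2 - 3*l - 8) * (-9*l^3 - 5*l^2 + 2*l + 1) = 81*l^5 + 72*l^4 + 69*l^3 + 25*l^2 - 19*l - 8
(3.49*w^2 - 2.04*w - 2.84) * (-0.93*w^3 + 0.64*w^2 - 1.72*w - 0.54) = -3.2457*w^5 + 4.1308*w^4 - 4.6672*w^3 - 0.1934*w^2 + 5.9864*w + 1.5336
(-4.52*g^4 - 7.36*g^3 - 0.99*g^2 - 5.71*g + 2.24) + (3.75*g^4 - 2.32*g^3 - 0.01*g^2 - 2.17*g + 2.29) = -0.77*g^4 - 9.68*g^3 - 1.0*g^2 - 7.88*g + 4.53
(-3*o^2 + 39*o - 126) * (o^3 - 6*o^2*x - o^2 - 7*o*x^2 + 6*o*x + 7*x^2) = -3*o^5 + 18*o^4*x + 42*o^4 + 21*o^3*x^2 - 252*o^3*x - 165*o^3 - 294*o^2*x^2 + 990*o^2*x + 126*o^2 + 1155*o*x^2 - 756*o*x - 882*x^2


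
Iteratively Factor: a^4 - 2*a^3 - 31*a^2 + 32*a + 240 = (a - 4)*(a^3 + 2*a^2 - 23*a - 60) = (a - 5)*(a - 4)*(a^2 + 7*a + 12) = (a - 5)*(a - 4)*(a + 4)*(a + 3)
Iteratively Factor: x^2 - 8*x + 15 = (x - 3)*(x - 5)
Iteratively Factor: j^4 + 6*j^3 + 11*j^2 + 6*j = (j + 3)*(j^3 + 3*j^2 + 2*j) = (j + 1)*(j + 3)*(j^2 + 2*j) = (j + 1)*(j + 2)*(j + 3)*(j)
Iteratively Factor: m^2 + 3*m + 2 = (m + 1)*(m + 2)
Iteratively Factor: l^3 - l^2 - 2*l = (l + 1)*(l^2 - 2*l) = (l - 2)*(l + 1)*(l)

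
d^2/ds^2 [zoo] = 0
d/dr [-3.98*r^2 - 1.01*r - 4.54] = -7.96*r - 1.01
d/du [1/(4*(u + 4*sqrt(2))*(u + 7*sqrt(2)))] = (-2*u - 11*sqrt(2))/(4*(u^4 + 22*sqrt(2)*u^3 + 354*u^2 + 1232*sqrt(2)*u + 3136))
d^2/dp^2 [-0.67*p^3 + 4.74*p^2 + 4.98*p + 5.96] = 9.48 - 4.02*p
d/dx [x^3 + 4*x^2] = x*(3*x + 8)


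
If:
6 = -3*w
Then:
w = -2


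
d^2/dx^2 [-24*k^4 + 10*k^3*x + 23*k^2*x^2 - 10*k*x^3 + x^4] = 46*k^2 - 60*k*x + 12*x^2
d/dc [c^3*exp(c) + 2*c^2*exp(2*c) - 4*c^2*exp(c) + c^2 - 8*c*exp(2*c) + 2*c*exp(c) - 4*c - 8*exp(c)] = c^3*exp(c) + 4*c^2*exp(2*c) - c^2*exp(c) - 12*c*exp(2*c) - 6*c*exp(c) + 2*c - 8*exp(2*c) - 6*exp(c) - 4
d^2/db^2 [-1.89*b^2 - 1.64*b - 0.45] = -3.78000000000000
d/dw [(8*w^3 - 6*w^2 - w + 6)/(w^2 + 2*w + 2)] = (8*w^4 + 32*w^3 + 37*w^2 - 36*w - 14)/(w^4 + 4*w^3 + 8*w^2 + 8*w + 4)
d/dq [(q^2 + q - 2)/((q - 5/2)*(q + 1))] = 2*(-5*q^2 - 2*q - 11)/(4*q^4 - 12*q^3 - 11*q^2 + 30*q + 25)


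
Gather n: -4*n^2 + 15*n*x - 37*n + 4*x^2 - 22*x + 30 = -4*n^2 + n*(15*x - 37) + 4*x^2 - 22*x + 30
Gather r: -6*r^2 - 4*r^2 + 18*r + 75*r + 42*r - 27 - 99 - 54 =-10*r^2 + 135*r - 180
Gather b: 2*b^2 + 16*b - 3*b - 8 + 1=2*b^2 + 13*b - 7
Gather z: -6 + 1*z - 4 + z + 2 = 2*z - 8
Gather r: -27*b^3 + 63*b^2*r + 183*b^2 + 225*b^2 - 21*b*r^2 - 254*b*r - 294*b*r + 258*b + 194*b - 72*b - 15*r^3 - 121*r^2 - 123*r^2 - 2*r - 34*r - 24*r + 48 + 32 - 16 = -27*b^3 + 408*b^2 + 380*b - 15*r^3 + r^2*(-21*b - 244) + r*(63*b^2 - 548*b - 60) + 64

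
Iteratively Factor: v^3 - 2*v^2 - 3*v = (v)*(v^2 - 2*v - 3) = v*(v + 1)*(v - 3)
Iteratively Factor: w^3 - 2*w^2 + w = (w - 1)*(w^2 - w) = (w - 1)^2*(w)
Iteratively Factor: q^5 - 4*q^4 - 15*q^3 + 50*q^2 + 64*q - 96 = (q - 4)*(q^4 - 15*q^2 - 10*q + 24) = (q - 4)*(q - 1)*(q^3 + q^2 - 14*q - 24) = (q - 4)*(q - 1)*(q + 2)*(q^2 - q - 12) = (q - 4)^2*(q - 1)*(q + 2)*(q + 3)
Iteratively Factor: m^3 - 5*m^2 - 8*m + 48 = (m - 4)*(m^2 - m - 12) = (m - 4)^2*(m + 3)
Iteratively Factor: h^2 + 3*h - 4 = (h + 4)*(h - 1)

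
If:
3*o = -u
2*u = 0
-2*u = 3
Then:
No Solution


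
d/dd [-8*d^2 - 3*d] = -16*d - 3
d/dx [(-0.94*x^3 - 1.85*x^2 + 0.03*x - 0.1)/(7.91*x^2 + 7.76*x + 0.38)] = (-7.4354*x^4 - 14.5888*x^3 - 15.6649*x^2 + 0.176*x + 0.7874)/(62.5681*x^4 + 122.7632*x^3 + 66.2292*x^2 + 5.8976*x + 0.1444)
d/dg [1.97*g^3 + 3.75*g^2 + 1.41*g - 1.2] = 5.91*g^2 + 7.5*g + 1.41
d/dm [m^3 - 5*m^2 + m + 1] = 3*m^2 - 10*m + 1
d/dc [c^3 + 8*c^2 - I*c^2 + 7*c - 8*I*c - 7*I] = 3*c^2 + 2*c*(8 - I) + 7 - 8*I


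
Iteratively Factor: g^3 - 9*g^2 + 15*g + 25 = (g - 5)*(g^2 - 4*g - 5) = (g - 5)^2*(g + 1)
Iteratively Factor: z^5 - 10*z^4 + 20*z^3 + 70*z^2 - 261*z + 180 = (z - 4)*(z^4 - 6*z^3 - 4*z^2 + 54*z - 45) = (z - 4)*(z - 3)*(z^3 - 3*z^2 - 13*z + 15) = (z - 4)*(z - 3)*(z + 3)*(z^2 - 6*z + 5) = (z - 4)*(z - 3)*(z - 1)*(z + 3)*(z - 5)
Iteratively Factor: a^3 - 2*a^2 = (a)*(a^2 - 2*a) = a^2*(a - 2)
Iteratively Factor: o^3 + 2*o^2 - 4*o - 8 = (o + 2)*(o^2 - 4) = (o + 2)^2*(o - 2)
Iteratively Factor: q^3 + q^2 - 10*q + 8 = (q + 4)*(q^2 - 3*q + 2) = (q - 1)*(q + 4)*(q - 2)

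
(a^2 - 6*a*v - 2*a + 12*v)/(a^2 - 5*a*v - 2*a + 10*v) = (-a + 6*v)/(-a + 5*v)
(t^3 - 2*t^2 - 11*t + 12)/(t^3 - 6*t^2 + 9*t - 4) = (t + 3)/(t - 1)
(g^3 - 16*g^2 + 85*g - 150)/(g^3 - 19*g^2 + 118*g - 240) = (g - 5)/(g - 8)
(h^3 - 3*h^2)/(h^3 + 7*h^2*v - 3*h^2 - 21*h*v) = h/(h + 7*v)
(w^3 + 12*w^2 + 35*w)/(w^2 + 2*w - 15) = w*(w + 7)/(w - 3)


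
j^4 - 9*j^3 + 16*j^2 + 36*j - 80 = (j - 5)*(j - 4)*(j - 2)*(j + 2)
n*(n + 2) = n^2 + 2*n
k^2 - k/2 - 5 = (k - 5/2)*(k + 2)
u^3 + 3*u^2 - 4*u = u*(u - 1)*(u + 4)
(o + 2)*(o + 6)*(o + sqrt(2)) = o^3 + sqrt(2)*o^2 + 8*o^2 + 8*sqrt(2)*o + 12*o + 12*sqrt(2)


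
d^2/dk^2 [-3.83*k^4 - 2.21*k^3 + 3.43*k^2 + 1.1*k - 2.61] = -45.96*k^2 - 13.26*k + 6.86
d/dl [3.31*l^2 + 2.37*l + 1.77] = 6.62*l + 2.37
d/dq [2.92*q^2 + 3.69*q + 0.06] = 5.84*q + 3.69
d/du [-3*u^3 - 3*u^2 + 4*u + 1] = -9*u^2 - 6*u + 4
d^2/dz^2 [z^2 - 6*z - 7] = 2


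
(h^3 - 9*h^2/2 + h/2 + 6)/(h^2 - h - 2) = (h^2 - 11*h/2 + 6)/(h - 2)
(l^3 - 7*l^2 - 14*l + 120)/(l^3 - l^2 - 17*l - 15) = (l^2 - 2*l - 24)/(l^2 + 4*l + 3)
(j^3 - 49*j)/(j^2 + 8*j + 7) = j*(j - 7)/(j + 1)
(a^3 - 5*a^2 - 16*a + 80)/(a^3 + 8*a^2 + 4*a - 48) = (a^2 - 9*a + 20)/(a^2 + 4*a - 12)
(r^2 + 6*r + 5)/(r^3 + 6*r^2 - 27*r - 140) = (r^2 + 6*r + 5)/(r^3 + 6*r^2 - 27*r - 140)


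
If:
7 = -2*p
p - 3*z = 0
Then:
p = -7/2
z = -7/6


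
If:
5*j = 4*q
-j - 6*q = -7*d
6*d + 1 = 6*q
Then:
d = 17/3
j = 14/3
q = 35/6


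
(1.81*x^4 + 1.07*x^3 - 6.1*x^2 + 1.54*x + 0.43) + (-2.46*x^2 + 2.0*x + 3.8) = 1.81*x^4 + 1.07*x^3 - 8.56*x^2 + 3.54*x + 4.23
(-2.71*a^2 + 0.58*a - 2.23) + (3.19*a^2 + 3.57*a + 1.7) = 0.48*a^2 + 4.15*a - 0.53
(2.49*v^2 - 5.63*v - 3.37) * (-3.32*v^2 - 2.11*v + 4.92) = -8.2668*v^4 + 13.4377*v^3 + 35.3185*v^2 - 20.5889*v - 16.5804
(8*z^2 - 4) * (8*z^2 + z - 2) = 64*z^4 + 8*z^3 - 48*z^2 - 4*z + 8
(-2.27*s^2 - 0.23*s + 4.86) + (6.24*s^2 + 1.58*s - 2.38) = 3.97*s^2 + 1.35*s + 2.48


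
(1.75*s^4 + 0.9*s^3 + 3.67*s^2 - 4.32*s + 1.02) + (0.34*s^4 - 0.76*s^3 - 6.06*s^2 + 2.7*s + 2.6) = 2.09*s^4 + 0.14*s^3 - 2.39*s^2 - 1.62*s + 3.62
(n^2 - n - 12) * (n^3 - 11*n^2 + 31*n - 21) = n^5 - 12*n^4 + 30*n^3 + 80*n^2 - 351*n + 252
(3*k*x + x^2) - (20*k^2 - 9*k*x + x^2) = -20*k^2 + 12*k*x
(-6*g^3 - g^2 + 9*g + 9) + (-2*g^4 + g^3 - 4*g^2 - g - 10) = -2*g^4 - 5*g^3 - 5*g^2 + 8*g - 1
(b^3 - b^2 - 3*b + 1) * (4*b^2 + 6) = 4*b^5 - 4*b^4 - 6*b^3 - 2*b^2 - 18*b + 6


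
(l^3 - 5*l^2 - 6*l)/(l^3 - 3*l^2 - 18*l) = (l + 1)/(l + 3)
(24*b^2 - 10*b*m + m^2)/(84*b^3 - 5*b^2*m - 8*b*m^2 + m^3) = (6*b - m)/(21*b^2 + 4*b*m - m^2)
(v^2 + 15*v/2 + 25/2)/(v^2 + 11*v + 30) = (v + 5/2)/(v + 6)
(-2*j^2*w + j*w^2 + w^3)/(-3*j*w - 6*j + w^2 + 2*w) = w*(2*j^2 - j*w - w^2)/(3*j*w + 6*j - w^2 - 2*w)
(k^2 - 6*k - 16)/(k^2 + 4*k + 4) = (k - 8)/(k + 2)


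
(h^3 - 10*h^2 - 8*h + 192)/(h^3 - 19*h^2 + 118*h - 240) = (h + 4)/(h - 5)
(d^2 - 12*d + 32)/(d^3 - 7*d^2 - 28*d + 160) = 1/(d + 5)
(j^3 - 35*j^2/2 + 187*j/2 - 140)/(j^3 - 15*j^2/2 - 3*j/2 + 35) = (j - 8)/(j + 2)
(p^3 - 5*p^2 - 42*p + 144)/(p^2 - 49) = (p^3 - 5*p^2 - 42*p + 144)/(p^2 - 49)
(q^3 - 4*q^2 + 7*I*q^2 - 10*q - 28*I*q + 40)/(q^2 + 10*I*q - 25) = (q^2 + 2*q*(-2 + I) - 8*I)/(q + 5*I)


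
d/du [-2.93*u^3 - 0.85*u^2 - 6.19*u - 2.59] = -8.79*u^2 - 1.7*u - 6.19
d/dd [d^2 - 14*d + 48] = 2*d - 14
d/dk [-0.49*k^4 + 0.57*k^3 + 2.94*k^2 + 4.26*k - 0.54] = -1.96*k^3 + 1.71*k^2 + 5.88*k + 4.26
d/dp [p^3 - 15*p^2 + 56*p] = 3*p^2 - 30*p + 56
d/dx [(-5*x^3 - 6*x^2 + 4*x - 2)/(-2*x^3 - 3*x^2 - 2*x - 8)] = 3*(x^4 + 12*x^3 + 44*x^2 + 28*x - 12)/(4*x^6 + 12*x^5 + 17*x^4 + 44*x^3 + 52*x^2 + 32*x + 64)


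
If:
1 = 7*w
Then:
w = 1/7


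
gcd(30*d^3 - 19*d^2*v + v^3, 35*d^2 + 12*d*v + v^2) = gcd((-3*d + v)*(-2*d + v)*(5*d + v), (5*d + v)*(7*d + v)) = 5*d + v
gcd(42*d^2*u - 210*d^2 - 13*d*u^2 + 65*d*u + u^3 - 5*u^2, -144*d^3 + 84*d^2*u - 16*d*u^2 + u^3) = -6*d + u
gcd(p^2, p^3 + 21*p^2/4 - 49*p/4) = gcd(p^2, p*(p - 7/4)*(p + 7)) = p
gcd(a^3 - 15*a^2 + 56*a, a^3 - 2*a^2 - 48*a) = a^2 - 8*a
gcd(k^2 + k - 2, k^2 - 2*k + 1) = k - 1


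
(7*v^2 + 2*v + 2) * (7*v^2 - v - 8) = 49*v^4 + 7*v^3 - 44*v^2 - 18*v - 16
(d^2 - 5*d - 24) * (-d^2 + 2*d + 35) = -d^4 + 7*d^3 + 49*d^2 - 223*d - 840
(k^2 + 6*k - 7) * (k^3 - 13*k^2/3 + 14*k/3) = k^5 + 5*k^4/3 - 85*k^3/3 + 175*k^2/3 - 98*k/3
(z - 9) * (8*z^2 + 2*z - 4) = 8*z^3 - 70*z^2 - 22*z + 36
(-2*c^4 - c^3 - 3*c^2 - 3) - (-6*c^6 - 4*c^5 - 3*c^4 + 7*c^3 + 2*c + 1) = 6*c^6 + 4*c^5 + c^4 - 8*c^3 - 3*c^2 - 2*c - 4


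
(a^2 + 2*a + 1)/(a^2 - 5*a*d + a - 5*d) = (a + 1)/(a - 5*d)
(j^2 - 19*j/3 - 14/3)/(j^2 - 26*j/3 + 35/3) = (3*j + 2)/(3*j - 5)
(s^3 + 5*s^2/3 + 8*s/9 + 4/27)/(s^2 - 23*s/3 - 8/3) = (9*s^2 + 12*s + 4)/(9*(s - 8))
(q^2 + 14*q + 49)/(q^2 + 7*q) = (q + 7)/q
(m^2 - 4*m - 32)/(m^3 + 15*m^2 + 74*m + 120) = (m - 8)/(m^2 + 11*m + 30)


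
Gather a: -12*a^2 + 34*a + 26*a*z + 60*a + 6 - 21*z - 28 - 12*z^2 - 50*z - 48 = -12*a^2 + a*(26*z + 94) - 12*z^2 - 71*z - 70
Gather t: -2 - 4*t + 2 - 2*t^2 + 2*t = -2*t^2 - 2*t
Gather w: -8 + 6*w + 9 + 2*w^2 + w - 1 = 2*w^2 + 7*w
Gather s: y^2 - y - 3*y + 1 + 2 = y^2 - 4*y + 3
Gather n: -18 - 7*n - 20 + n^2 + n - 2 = n^2 - 6*n - 40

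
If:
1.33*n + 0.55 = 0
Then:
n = -0.41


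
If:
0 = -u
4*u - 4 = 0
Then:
No Solution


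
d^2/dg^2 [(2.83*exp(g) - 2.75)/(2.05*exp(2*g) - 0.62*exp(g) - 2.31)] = (11.893075*exp(4*g) - 42.63057*exp(3*g) + 90.89454*exp(2*g) - 57.200726*exp(g) + 19.039713)*exp(g)/(8.615125*exp(6*g) - 7.81665*exp(5*g) - 26.759265*exp(4*g) + 17.377732*exp(3*g) + 30.153123*exp(2*g) - 9.925146*exp(g) - 12.326391)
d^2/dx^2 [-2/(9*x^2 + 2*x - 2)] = 4*(81*x^2 + 18*x - 4*(9*x + 1)^2 - 18)/(9*x^2 + 2*x - 2)^3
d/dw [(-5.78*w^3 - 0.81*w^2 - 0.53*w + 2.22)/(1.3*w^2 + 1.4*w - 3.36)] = (-7.514*w^4 - 16.184*w^3 + 57.8174*w^2 - 0.328800000000001*w - 1.3272)/(1.69*w^4 + 3.64*w^3 - 6.776*w^2 - 9.408*w + 11.2896)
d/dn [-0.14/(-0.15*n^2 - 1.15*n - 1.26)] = (-0.042*n - 0.161)/(0.15*n^2 + 1.15*n + 1.26)^2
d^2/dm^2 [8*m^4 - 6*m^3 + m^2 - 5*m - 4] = 96*m^2 - 36*m + 2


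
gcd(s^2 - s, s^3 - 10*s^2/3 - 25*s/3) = s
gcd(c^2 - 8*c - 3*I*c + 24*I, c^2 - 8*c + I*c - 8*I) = c - 8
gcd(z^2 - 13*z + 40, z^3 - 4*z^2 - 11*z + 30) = z - 5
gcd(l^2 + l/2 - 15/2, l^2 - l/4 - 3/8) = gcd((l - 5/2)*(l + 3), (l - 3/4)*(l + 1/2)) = 1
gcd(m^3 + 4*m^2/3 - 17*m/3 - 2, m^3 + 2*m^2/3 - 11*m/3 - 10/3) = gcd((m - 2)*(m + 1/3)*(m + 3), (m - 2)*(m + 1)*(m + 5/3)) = m - 2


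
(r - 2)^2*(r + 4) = r^3 - 12*r + 16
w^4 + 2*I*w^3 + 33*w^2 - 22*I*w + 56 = (w - 4*I)*(w - 2*I)*(w + I)*(w + 7*I)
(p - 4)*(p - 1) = p^2 - 5*p + 4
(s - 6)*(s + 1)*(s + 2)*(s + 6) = s^4 + 3*s^3 - 34*s^2 - 108*s - 72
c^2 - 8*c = c*(c - 8)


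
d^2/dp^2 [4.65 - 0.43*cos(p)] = 0.43*cos(p)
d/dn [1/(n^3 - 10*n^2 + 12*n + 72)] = (-3*n^2 + 20*n - 12)/(n^3 - 10*n^2 + 12*n + 72)^2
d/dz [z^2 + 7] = 2*z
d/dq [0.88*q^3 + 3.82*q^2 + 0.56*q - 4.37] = 2.64*q^2 + 7.64*q + 0.56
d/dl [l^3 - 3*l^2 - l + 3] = 3*l^2 - 6*l - 1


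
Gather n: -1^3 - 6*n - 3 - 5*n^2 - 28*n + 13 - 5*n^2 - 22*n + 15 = -10*n^2 - 56*n + 24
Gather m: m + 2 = m + 2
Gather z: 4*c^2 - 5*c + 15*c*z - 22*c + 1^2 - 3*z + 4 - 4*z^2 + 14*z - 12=4*c^2 - 27*c - 4*z^2 + z*(15*c + 11) - 7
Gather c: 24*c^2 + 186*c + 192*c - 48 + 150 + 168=24*c^2 + 378*c + 270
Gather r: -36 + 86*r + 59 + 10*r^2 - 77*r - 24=10*r^2 + 9*r - 1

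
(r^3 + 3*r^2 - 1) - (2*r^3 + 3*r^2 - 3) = 2 - r^3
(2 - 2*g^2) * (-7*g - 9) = 14*g^3 + 18*g^2 - 14*g - 18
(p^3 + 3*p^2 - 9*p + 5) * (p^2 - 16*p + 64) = p^5 - 13*p^4 + 7*p^3 + 341*p^2 - 656*p + 320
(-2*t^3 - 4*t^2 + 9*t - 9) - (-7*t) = -2*t^3 - 4*t^2 + 16*t - 9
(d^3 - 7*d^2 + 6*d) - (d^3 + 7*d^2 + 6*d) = -14*d^2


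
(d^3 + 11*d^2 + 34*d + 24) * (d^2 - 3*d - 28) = d^5 + 8*d^4 - 27*d^3 - 386*d^2 - 1024*d - 672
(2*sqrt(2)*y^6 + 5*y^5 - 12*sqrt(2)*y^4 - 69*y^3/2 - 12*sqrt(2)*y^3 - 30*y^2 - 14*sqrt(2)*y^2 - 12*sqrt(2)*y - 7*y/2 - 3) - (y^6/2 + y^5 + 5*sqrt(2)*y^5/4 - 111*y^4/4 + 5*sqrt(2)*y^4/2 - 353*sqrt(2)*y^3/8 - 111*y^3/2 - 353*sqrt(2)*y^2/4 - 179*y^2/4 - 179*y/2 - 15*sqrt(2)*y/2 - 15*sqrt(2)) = -y^6/2 + 2*sqrt(2)*y^6 - 5*sqrt(2)*y^5/4 + 4*y^5 - 29*sqrt(2)*y^4/2 + 111*y^4/4 + 21*y^3 + 257*sqrt(2)*y^3/8 + 59*y^2/4 + 297*sqrt(2)*y^2/4 - 9*sqrt(2)*y/2 + 86*y - 3 + 15*sqrt(2)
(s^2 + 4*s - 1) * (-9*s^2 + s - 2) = -9*s^4 - 35*s^3 + 11*s^2 - 9*s + 2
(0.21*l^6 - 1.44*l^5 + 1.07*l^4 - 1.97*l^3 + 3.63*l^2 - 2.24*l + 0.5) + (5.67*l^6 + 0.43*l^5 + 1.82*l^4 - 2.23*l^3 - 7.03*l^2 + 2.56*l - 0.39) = 5.88*l^6 - 1.01*l^5 + 2.89*l^4 - 4.2*l^3 - 3.4*l^2 + 0.32*l + 0.11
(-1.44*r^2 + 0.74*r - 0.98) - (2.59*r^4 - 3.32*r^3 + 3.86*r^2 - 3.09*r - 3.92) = -2.59*r^4 + 3.32*r^3 - 5.3*r^2 + 3.83*r + 2.94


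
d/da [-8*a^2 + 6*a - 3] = 6 - 16*a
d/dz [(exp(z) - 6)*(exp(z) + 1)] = (2*exp(z) - 5)*exp(z)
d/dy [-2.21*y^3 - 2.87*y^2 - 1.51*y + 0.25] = -6.63*y^2 - 5.74*y - 1.51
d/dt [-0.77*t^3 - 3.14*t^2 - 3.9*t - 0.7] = -2.31*t^2 - 6.28*t - 3.9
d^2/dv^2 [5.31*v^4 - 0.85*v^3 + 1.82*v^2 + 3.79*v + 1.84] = 63.72*v^2 - 5.1*v + 3.64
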